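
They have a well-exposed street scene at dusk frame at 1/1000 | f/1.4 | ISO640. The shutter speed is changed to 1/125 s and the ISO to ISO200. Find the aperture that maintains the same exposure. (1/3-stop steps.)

f/2.2

Shutter speed: 1/1000 → 1/800 → 1/640 → 1/500 → 1/400 → 1/320 → 1/250 → 1/200 → 1/160 → 1/125 — 3 stops longer (brighter).
ISO: 640 → 500 → 400 → 320 → 250 → 200 — 1 2/3 stops dropped (darker).
Net change so far: 1 1/3 stops brighter. Offset with the aperture: f/1.4 → f/1.6 → f/1.8 → f/2 → f/2.2.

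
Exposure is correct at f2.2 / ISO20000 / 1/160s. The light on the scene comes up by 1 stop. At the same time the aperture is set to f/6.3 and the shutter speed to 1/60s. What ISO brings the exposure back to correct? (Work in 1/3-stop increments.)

ISO 32000

Scene light: 1 stop brighter.
Aperture: f/2.2 → f/2.5 → f/2.8 → f/3.2 → f/3.5 → f/4 → f/4.5 → f/5 → f/5.6 → f/6.3 — 3 stops stopped down (darker).
Shutter speed: 1/160 → 1/125 → 1/100 → 1/80 → 1/60 — 1 1/3 stops longer (brighter).
Net so far: 2/3 stop darker. ISO: 20000 → 25600 → 32000.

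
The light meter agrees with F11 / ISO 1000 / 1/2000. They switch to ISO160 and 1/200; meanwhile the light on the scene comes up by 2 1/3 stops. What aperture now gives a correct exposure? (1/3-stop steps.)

Scene light: 2 1/3 stops brighter.
ISO: 1000 → 800 → 640 → 500 → 400 → 320 → 250 → 200 → 160 — 2 2/3 stops lower (darker).
Shutter speed: 1/2000 → 1/1600 → 1/1250 → 1/1000 → 1/800 → 1/640 → 1/500 → 1/400 → 1/320 → 1/250 → 1/200 — 3 1/3 stops slower (brighter).
Net so far: 3 stops brighter. Aperture: f/11 → f/13 → f/14 → f/16 → f/18 → f/20 → f/22 → f/25 → f/29 → f/32.

f/32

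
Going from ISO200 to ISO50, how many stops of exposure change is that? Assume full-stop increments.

200 → 100 → 50 — count the steps: 2 stops.

2 stops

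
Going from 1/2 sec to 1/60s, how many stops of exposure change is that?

1/2 → 1/4 → 1/8 → 1/15 → 1/30 → 1/60 — count the steps: 5 stops.

5 stops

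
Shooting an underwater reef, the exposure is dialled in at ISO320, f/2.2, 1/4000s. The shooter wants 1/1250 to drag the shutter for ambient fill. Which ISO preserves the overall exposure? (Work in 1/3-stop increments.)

Shutter speed: 1/4000 → 1/3200 → 1/2500 → 1/2000 → 1/1600 → 1/1250 — 1 2/3 stops slower (brighter).
Need 1 2/3 stops darker from the ISO: 320 → 250 → 200 → 160 → 125 → 100.

ISO 100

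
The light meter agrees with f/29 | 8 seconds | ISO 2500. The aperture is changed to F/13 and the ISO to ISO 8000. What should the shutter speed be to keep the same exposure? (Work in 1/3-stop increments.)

0.5 s

Aperture: f/29 → f/25 → f/22 → f/20 → f/18 → f/16 → f/14 → f/13 — 2 1/3 stops opened up (brighter).
ISO: 2500 → 3200 → 4000 → 5000 → 6400 → 8000 — 1 2/3 stops higher (brighter).
Net change so far: 4 stops brighter. Offset with the shutter speed: 8 → 6 → 5 → 4 → 3.2 → 2.5 → 2 → 1.6 → 1.3 → 1 → 0.8 → 0.6 → 0.5.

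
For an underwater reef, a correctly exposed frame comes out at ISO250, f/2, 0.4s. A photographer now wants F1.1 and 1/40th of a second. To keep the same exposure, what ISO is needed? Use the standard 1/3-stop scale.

ISO 1250

Aperture: f/2 → f/1.8 → f/1.6 → f/1.4 → f/1.2 → f/1.1 — 1 2/3 stops wider (brighter).
Shutter speed: 0.4 → 0.3 → 1/4 → 1/5 → 1/6 → 1/8 → 1/10 → 1/13 → 1/15 → 1/20 → 1/25 → 1/30 → 1/40 — 4 stops shorter (darker).
Net change so far: 2 1/3 stops darker. Offset with the ISO: 250 → 320 → 400 → 500 → 640 → 800 → 1000 → 1250.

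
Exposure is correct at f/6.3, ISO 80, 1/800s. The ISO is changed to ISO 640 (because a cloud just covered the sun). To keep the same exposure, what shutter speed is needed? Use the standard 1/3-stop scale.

1/6400s

ISO: 80 → 100 → 125 → 160 → 200 → 250 → 320 → 400 → 500 → 640 — 3 stops raised (brighter).
Need 3 stops darker from the shutter speed: 1/800 → 1/1000 → 1/1250 → 1/1600 → 1/2000 → 1/2500 → 1/3200 → 1/4000 → 1/5000 → 1/6400.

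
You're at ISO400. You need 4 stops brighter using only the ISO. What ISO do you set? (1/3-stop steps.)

ISO 6400

ISO: 400 → 500 → 640 → 800 → 1000 → 1250 → 1600 → 2000 → 2500 → 3200 → 4000 → 5000 → 6400 — 4 stops higher (brighter).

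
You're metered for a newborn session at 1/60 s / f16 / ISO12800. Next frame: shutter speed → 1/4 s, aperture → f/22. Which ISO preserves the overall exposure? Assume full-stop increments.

Shutter speed: 1/60 → 1/30 → 1/15 → 1/8 → 1/4 — 4 stops longer (brighter).
Aperture: f/16 → f/22 — 1 stop smaller aperture (darker).
Net change so far: 3 stops brighter. Offset with the ISO: 12800 → 6400 → 3200 → 1600.

ISO 1600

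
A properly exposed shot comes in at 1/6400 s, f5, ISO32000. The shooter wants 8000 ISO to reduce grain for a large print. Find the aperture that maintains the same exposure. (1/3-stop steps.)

ISO: 32000 → 25600 → 20000 → 16000 → 12800 → 10000 → 8000 — 2 stops dropped (darker).
Need 2 stops brighter from the aperture: f/5 → f/4.5 → f/4 → f/3.5 → f/3.2 → f/2.8 → f/2.5.

f/2.5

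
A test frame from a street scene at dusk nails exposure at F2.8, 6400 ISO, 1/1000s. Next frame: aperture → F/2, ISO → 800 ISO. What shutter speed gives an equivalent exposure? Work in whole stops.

1/250s

Aperture: f/2.8 → f/2 — 1 stop opened up (brighter).
ISO: 6400 → 3200 → 1600 → 800 — 3 stops lower (darker).
Net change so far: 2 stops darker. Offset with the shutter speed: 1/1000 → 1/500 → 1/250.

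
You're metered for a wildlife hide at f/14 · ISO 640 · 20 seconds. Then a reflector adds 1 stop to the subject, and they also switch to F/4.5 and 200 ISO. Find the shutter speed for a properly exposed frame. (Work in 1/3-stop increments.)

Scene light: 1 stop brighter.
Aperture: f/14 → f/13 → f/11 → f/10 → f/9 → f/8 → f/7.1 → f/6.3 → f/5.6 → f/5 → f/4.5 — 3 1/3 stops opened up (brighter).
ISO: 640 → 500 → 400 → 320 → 250 → 200 — 1 2/3 stops dropped (darker).
Net so far: 2 2/3 stops brighter. Shutter speed: 20 → 15 → 13 → 10 → 8 → 6 → 5 → 4 → 3.2.

3.2 s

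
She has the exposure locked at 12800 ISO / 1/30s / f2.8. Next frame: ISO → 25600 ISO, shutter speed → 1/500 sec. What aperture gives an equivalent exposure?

f/1.0

ISO: 12800 → 25600 — 1 stop raised (brighter).
Shutter speed: 1/30 → 1/60 → 1/125 → 1/250 → 1/500 — 4 stops faster (darker).
Net change so far: 3 stops darker. Offset with the aperture: f/2.8 → f/2 → f/1.4 → f/1.0.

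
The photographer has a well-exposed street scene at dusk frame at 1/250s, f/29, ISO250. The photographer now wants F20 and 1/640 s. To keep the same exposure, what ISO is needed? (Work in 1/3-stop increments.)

Aperture: f/29 → f/25 → f/22 → f/20 — 1 stop opened up (brighter).
Shutter speed: 1/250 → 1/320 → 1/400 → 1/500 → 1/640 — 1 1/3 stops shorter (darker).
Net change so far: 1/3 stop darker. Offset with the ISO: 250 → 320.

ISO 320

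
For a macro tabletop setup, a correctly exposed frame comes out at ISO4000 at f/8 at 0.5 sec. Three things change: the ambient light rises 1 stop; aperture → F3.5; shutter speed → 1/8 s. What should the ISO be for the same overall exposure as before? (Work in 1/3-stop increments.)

Scene light: 1 stop brighter.
Aperture: f/8 → f/7.1 → f/6.3 → f/5.6 → f/5 → f/4.5 → f/4 → f/3.5 — 2 1/3 stops opened up (brighter).
Shutter speed: 0.5 → 0.4 → 0.3 → 1/4 → 1/5 → 1/6 → 1/8 — 2 stops shorter (darker).
Net so far: 1 1/3 stops brighter. ISO: 4000 → 3200 → 2500 → 2000 → 1600.

ISO 1600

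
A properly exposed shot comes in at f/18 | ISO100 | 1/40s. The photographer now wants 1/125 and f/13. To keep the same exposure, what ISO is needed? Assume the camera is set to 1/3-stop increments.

ISO 160

Shutter speed: 1/40 → 1/50 → 1/60 → 1/80 → 1/100 → 1/125 — 1 2/3 stops shorter (darker).
Aperture: f/18 → f/16 → f/14 → f/13 — 1 stop wider (brighter).
Net change so far: 2/3 stop darker. Offset with the ISO: 100 → 125 → 160.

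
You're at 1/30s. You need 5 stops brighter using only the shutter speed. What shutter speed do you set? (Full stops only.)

Shutter speed: 1/30 → 1/15 → 1/8 → 1/4 → 1/2 → 1 — 5 stops longer (brighter).

1 s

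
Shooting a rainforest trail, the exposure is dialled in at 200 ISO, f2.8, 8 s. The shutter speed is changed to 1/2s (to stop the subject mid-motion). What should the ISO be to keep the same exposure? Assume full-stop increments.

ISO 3200

Shutter speed: 8 → 4 → 2 → 1 → 1/2 — 4 stops shorter (darker).
Need 4 stops brighter from the ISO: 200 → 400 → 800 → 1600 → 3200.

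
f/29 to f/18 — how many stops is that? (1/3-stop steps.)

1 1/3 stops

f/29 → f/25 → f/22 → f/20 → f/18 — count the steps: 4 third-stops = 1 1/3 stops.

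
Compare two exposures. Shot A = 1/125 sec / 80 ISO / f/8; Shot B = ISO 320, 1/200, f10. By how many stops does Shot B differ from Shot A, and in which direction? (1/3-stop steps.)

2/3 stop brighter

Aperture: f/8 → f/9 → f/10 — 2/3 stop stopped down (darker).
Shutter speed: 1/125 → 1/160 → 1/200 — 2/3 stop shorter (darker).
ISO: 80 → 100 → 125 → 160 → 200 → 250 → 320 — 2 stops higher (brighter).
Net: −2/3 −2/3 +2 = +2/3 stops.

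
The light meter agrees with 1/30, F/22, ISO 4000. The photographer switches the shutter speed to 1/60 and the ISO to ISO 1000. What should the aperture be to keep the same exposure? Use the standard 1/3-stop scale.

f/8

Shutter speed: 1/30 → 1/40 → 1/50 → 1/60 — 1 stop faster (darker).
ISO: 4000 → 3200 → 2500 → 2000 → 1600 → 1250 → 1000 — 2 stops lower (darker).
Net change so far: 3 stops darker. Offset with the aperture: f/22 → f/20 → f/18 → f/16 → f/14 → f/13 → f/11 → f/10 → f/9 → f/8.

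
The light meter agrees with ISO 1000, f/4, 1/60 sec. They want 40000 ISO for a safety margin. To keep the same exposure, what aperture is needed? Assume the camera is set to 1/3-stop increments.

ISO: 1000 → 1250 → 1600 → 2000 → 2500 → 3200 → 4000 → 5000 → 6400 → 8000 → 10000 → 12800 → 16000 → 20000 → 25600 → 32000 → 40000 — 5 1/3 stops raised (brighter).
Need 5 1/3 stops darker from the aperture: f/4 → f/4.5 → f/5 → f/5.6 → f/6.3 → f/7.1 → f/8 → f/9 → f/10 → f/11 → f/13 → f/14 → f/16 → f/18 → f/20 → f/22 → f/25.

f/25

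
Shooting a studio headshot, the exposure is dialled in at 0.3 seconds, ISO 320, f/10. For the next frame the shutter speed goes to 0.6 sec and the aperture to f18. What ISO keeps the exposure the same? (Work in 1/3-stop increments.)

Shutter speed: 0.3 → 0.4 → 0.5 → 0.6 — 1 stop longer (brighter).
Aperture: f/10 → f/11 → f/13 → f/14 → f/16 → f/18 — 1 2/3 stops smaller aperture (darker).
Net change so far: 2/3 stop darker. Offset with the ISO: 320 → 400 → 500.

ISO 500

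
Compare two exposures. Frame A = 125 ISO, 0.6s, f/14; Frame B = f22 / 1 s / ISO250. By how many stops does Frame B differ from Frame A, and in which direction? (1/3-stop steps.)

Aperture: f/14 → f/16 → f/18 → f/20 → f/22 — 1 1/3 stops stopped down (darker).
Shutter speed: 0.6 → 0.8 → 1 — 2/3 stop longer (brighter).
ISO: 125 → 160 → 200 → 250 — 1 stop raised (brighter).
Net: −1 1/3 +2/3 +1 = +1/3 stops.

1/3 stop brighter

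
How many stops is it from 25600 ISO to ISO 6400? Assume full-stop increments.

25600 → 12800 → 6400 — count the steps: 2 stops.

2 stops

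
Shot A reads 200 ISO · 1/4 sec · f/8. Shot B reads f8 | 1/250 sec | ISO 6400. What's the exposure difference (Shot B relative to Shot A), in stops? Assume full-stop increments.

1 stop darker

Aperture: unchanged.
Shutter speed: 1/4 → 1/8 → 1/15 → 1/30 → 1/60 → 1/125 → 1/250 — 6 stops shorter (darker).
ISO: 200 → 400 → 800 → 1600 → 3200 → 6400 — 5 stops raised (brighter).
Net: −6 +5 = −1 stop.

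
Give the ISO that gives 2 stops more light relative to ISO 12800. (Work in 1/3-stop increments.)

ISO 51200

ISO: 12800 → 16000 → 20000 → 25600 → 32000 → 40000 → 51200 — 2 stops raised (brighter).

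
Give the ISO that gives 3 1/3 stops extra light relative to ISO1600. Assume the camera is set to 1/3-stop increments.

ISO: 1600 → 2000 → 2500 → 3200 → 4000 → 5000 → 6400 → 8000 → 10000 → 12800 → 16000 — 3 1/3 stops raised (brighter).

ISO 16000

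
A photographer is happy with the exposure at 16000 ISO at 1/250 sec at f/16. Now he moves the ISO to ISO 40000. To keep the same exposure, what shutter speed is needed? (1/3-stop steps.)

1/640s

ISO: 16000 → 20000 → 25600 → 32000 → 40000 — 1 1/3 stops higher (brighter).
Need 1 1/3 stops darker from the shutter speed: 1/250 → 1/320 → 1/400 → 1/500 → 1/640.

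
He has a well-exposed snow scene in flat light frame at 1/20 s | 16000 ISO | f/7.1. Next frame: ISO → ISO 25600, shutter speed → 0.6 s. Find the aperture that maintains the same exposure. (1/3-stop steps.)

f/32

ISO: 16000 → 20000 → 25600 — 2/3 stop higher (brighter).
Shutter speed: 1/20 → 1/15 → 1/13 → 1/10 → 1/8 → 1/6 → 1/5 → 1/4 → 0.3 → 0.4 → 0.5 → 0.6 — 3 2/3 stops slower (brighter).
Net change so far: 4 1/3 stops brighter. Offset with the aperture: f/7.1 → f/8 → f/9 → f/10 → f/11 → f/13 → f/14 → f/16 → f/18 → f/20 → f/22 → f/25 → f/29 → f/32.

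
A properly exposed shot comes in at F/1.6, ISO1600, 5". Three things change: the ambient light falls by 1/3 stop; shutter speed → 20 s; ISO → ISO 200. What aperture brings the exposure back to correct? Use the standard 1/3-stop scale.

f/1.0

Scene light: 1/3 stop darker.
Shutter speed: 5 → 6 → 8 → 10 → 13 → 15 → 20 — 2 stops slower (brighter).
ISO: 1600 → 1250 → 1000 → 800 → 640 → 500 → 400 → 320 → 250 → 200 — 3 stops lower (darker).
Net so far: 1 1/3 stops darker. Aperture: f/1.6 → f/1.4 → f/1.2 → f/1.1 → f/1.0.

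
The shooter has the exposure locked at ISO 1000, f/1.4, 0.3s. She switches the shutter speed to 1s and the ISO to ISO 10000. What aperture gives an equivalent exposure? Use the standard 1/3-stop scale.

f/8

Shutter speed: 0.3 → 0.4 → 0.5 → 0.6 → 0.8 → 1 — 1 2/3 stops longer (brighter).
ISO: 1000 → 1250 → 1600 → 2000 → 2500 → 3200 → 4000 → 5000 → 6400 → 8000 → 10000 — 3 1/3 stops higher (brighter).
Net change so far: 5 stops brighter. Offset with the aperture: f/1.4 → f/1.6 → f/1.8 → f/2 → f/2.2 → f/2.5 → f/2.8 → f/3.2 → f/3.5 → f/4 → f/4.5 → f/5 → f/5.6 → f/6.3 → f/7.1 → f/8.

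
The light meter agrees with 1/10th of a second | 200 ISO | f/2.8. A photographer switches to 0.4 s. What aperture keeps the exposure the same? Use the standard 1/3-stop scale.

f/5.6

Shutter speed: 1/10 → 1/8 → 1/6 → 1/5 → 1/4 → 0.3 → 0.4 — 2 stops slower (brighter).
Need 2 stops darker from the aperture: f/2.8 → f/3.2 → f/3.5 → f/4 → f/4.5 → f/5 → f/5.6.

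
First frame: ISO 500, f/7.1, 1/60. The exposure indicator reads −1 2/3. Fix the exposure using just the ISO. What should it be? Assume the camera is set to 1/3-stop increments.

ISO 1600

Underexposed by 1 2/3 stops → need 1 2/3 stops brighter.
ISO: 500 → 640 → 800 → 1000 → 1250 → 1600.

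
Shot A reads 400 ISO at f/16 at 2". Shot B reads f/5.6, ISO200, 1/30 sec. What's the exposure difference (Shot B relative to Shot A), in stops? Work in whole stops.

Aperture: f/16 → f/11 → f/8 → f/5.6 — 3 stops larger aperture (brighter).
Shutter speed: 2 → 1 → 1/2 → 1/4 → 1/8 → 1/15 → 1/30 — 6 stops faster (darker).
ISO: 400 → 200 — 1 stop dropped (darker).
Net: +3 −6 −1 = −4 stops.

4 stops darker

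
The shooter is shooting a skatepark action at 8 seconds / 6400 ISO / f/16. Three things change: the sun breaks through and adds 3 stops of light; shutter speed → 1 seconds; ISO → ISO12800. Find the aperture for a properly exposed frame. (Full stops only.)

f/22

Scene light: 3 stops brighter.
Shutter speed: 8 → 4 → 2 → 1 — 3 stops shorter (darker).
ISO: 6400 → 12800 — 1 stop higher (brighter).
Net so far: 1 stop brighter. Aperture: f/16 → f/22.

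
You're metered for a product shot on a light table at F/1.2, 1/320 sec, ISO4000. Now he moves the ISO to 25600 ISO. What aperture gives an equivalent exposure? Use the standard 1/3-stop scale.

ISO: 4000 → 5000 → 6400 → 8000 → 10000 → 12800 → 16000 → 20000 → 25600 — 2 2/3 stops raised (brighter).
Need 2 2/3 stops darker from the aperture: f/1.2 → f/1.4 → f/1.6 → f/1.8 → f/2 → f/2.2 → f/2.5 → f/2.8 → f/3.2.

f/3.2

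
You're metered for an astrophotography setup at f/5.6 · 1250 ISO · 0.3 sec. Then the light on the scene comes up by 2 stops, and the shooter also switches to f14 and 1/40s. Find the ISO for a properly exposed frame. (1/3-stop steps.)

Scene light: 2 stops brighter.
Aperture: f/5.6 → f/6.3 → f/7.1 → f/8 → f/9 → f/10 → f/11 → f/13 → f/14 — 2 2/3 stops stopped down (darker).
Shutter speed: 0.3 → 1/4 → 1/5 → 1/6 → 1/8 → 1/10 → 1/13 → 1/15 → 1/20 → 1/25 → 1/30 → 1/40 — 3 2/3 stops faster (darker).
Net so far: 4 1/3 stops darker. ISO: 1250 → 1600 → 2000 → 2500 → 3200 → 4000 → 5000 → 6400 → 8000 → 10000 → 12800 → 16000 → 20000 → 25600.

ISO 25600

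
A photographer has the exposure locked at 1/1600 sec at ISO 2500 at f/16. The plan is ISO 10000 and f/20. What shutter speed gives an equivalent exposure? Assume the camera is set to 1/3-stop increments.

ISO: 2500 → 3200 → 4000 → 5000 → 6400 → 8000 → 10000 — 2 stops raised (brighter).
Aperture: f/16 → f/18 → f/20 — 2/3 stop smaller aperture (darker).
Net change so far: 1 1/3 stops brighter. Offset with the shutter speed: 1/1600 → 1/2000 → 1/2500 → 1/3200 → 1/4000.

1/4000s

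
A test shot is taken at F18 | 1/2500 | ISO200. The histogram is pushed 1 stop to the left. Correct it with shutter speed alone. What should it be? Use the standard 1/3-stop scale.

Underexposed by 1 stop → need 1 stop brighter.
Shutter speed: 1/2500 → 1/2000 → 1/1600 → 1/1250.

1/1250s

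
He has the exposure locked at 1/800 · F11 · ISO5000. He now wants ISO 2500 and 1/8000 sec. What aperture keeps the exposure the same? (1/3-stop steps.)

f/2.5

ISO: 5000 → 4000 → 3200 → 2500 — 1 stop lower (darker).
Shutter speed: 1/800 → 1/1000 → 1/1250 → 1/1600 → 1/2000 → 1/2500 → 1/3200 → 1/4000 → 1/5000 → 1/6400 → 1/8000 — 3 1/3 stops shorter (darker).
Net change so far: 4 1/3 stops darker. Offset with the aperture: f/11 → f/10 → f/9 → f/8 → f/7.1 → f/6.3 → f/5.6 → f/5 → f/4.5 → f/4 → f/3.5 → f/3.2 → f/2.8 → f/2.5.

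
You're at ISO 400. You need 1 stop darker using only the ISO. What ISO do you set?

ISO: 400 → 200 — 1 stop dropped (darker).

ISO 200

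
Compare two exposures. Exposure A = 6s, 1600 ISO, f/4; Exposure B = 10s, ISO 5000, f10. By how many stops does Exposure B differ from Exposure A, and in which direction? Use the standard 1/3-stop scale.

1/3 stop darker

Aperture: f/4 → f/4.5 → f/5 → f/5.6 → f/6.3 → f/7.1 → f/8 → f/9 → f/10 — 2 2/3 stops smaller aperture (darker).
Shutter speed: 6 → 8 → 10 — 2/3 stop slower (brighter).
ISO: 1600 → 2000 → 2500 → 3200 → 4000 → 5000 — 1 2/3 stops higher (brighter).
Net: −2 2/3 +2/3 +1 2/3 = −1/3 stops.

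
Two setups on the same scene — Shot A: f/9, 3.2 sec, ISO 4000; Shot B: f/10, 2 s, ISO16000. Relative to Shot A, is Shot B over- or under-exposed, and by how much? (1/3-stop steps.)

Aperture: f/9 → f/10 — 1/3 stop narrower (darker).
Shutter speed: 3.2 → 2.5 → 2 — 2/3 stop shorter (darker).
ISO: 4000 → 5000 → 6400 → 8000 → 10000 → 12800 → 16000 — 2 stops higher (brighter).
Net: −1/3 −2/3 +2 = +1 stop.

1 stop brighter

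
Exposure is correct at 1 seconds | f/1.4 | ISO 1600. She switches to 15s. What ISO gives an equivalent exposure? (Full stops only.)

Shutter speed: 1 → 2 → 4 → 8 → 15 — 4 stops longer (brighter).
Need 4 stops darker from the ISO: 1600 → 800 → 400 → 200 → 100.

ISO 100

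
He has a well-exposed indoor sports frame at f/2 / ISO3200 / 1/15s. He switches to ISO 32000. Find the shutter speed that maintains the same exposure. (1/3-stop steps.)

ISO: 3200 → 4000 → 5000 → 6400 → 8000 → 10000 → 12800 → 16000 → 20000 → 25600 → 32000 — 3 1/3 stops raised (brighter).
Need 3 1/3 stops darker from the shutter speed: 1/15 → 1/20 → 1/25 → 1/30 → 1/40 → 1/50 → 1/60 → 1/80 → 1/100 → 1/125 → 1/160.

1/160s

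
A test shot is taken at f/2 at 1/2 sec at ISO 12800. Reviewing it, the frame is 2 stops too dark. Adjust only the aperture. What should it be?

f/1.0

Underexposed by 2 stops → need 2 stops brighter.
Aperture: f/2 → f/1.4 → f/1.0.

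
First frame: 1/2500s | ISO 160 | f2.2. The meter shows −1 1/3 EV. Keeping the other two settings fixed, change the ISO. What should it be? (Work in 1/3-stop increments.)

ISO 400

Underexposed by 1 1/3 stops → need 1 1/3 stops brighter.
ISO: 160 → 200 → 250 → 320 → 400.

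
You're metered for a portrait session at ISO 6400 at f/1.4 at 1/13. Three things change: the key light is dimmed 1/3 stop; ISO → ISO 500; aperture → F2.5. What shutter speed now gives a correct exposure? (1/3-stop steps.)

4 s

Scene light: 1/3 stop darker.
ISO: 6400 → 5000 → 4000 → 3200 → 2500 → 2000 → 1600 → 1250 → 1000 → 800 → 640 → 500 — 3 2/3 stops lower (darker).
Aperture: f/1.4 → f/1.6 → f/1.8 → f/2 → f/2.2 → f/2.5 — 1 2/3 stops smaller aperture (darker).
Net so far: 5 2/3 stops darker. Shutter speed: 1/13 → 1/10 → 1/8 → 1/6 → 1/5 → 1/4 → 0.3 → 0.4 → 0.5 → 0.6 → 0.8 → 1 → 1.3 → 1.6 → 2 → 2.5 → 3.2 → 4.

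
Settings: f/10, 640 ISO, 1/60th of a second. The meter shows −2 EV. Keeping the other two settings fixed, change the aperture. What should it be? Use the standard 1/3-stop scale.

Underexposed by 2 stops → need 2 stops brighter.
Aperture: f/10 → f/9 → f/8 → f/7.1 → f/6.3 → f/5.6 → f/5.

f/5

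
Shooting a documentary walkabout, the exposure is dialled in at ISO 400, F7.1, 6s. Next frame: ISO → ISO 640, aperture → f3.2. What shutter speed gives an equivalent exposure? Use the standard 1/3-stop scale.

0.8 s

ISO: 400 → 500 → 640 — 2/3 stop raised (brighter).
Aperture: f/7.1 → f/6.3 → f/5.6 → f/5 → f/4.5 → f/4 → f/3.5 → f/3.2 — 2 1/3 stops larger aperture (brighter).
Net change so far: 3 stops brighter. Offset with the shutter speed: 6 → 5 → 4 → 3.2 → 2.5 → 2 → 1.6 → 1.3 → 1 → 0.8.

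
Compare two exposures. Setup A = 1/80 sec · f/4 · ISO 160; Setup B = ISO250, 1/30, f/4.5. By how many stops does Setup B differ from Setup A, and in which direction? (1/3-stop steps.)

Aperture: f/4 → f/4.5 — 1/3 stop stopped down (darker).
Shutter speed: 1/80 → 1/60 → 1/50 → 1/40 → 1/30 — 1 1/3 stops longer (brighter).
ISO: 160 → 200 → 250 — 2/3 stop higher (brighter).
Net: −1/3 +1 1/3 +2/3 = +1 2/3 stops.

1 2/3 stops brighter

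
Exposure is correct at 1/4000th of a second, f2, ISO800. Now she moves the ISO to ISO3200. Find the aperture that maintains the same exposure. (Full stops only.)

f/4

ISO: 800 → 1600 → 3200 — 2 stops raised (brighter).
Need 2 stops darker from the aperture: f/2 → f/2.8 → f/4.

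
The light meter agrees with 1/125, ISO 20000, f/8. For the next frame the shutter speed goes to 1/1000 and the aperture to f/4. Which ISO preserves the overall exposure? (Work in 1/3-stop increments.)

Shutter speed: 1/125 → 1/160 → 1/200 → 1/250 → 1/320 → 1/400 → 1/500 → 1/640 → 1/800 → 1/1000 — 3 stops shorter (darker).
Aperture: f/8 → f/7.1 → f/6.3 → f/5.6 → f/5 → f/4.5 → f/4 — 2 stops opened up (brighter).
Net change so far: 1 stop darker. Offset with the ISO: 20000 → 25600 → 32000 → 40000.

ISO 40000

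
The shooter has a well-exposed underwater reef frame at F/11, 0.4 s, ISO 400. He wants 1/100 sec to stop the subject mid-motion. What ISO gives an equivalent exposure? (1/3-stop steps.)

Shutter speed: 0.4 → 0.3 → 1/4 → 1/5 → 1/6 → 1/8 → 1/10 → 1/13 → 1/15 → 1/20 → 1/25 → 1/30 → 1/40 → 1/50 → 1/60 → 1/80 → 1/100 — 5 1/3 stops shorter (darker).
Need 5 1/3 stops brighter from the ISO: 400 → 500 → 640 → 800 → 1000 → 1250 → 1600 → 2000 → 2500 → 3200 → 4000 → 5000 → 6400 → 8000 → 10000 → 12800 → 16000.

ISO 16000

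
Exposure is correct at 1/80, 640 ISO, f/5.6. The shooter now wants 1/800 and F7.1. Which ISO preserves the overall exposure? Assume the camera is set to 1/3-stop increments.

Shutter speed: 1/80 → 1/100 → 1/125 → 1/160 → 1/200 → 1/250 → 1/320 → 1/400 → 1/500 → 1/640 → 1/800 — 3 1/3 stops shorter (darker).
Aperture: f/5.6 → f/6.3 → f/7.1 — 2/3 stop smaller aperture (darker).
Net change so far: 4 stops darker. Offset with the ISO: 640 → 800 → 1000 → 1250 → 1600 → 2000 → 2500 → 3200 → 4000 → 5000 → 6400 → 8000 → 10000.

ISO 10000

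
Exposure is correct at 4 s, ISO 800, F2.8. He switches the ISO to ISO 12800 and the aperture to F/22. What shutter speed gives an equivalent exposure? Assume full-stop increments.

15 s

ISO: 800 → 1600 → 3200 → 6400 → 12800 — 4 stops higher (brighter).
Aperture: f/2.8 → f/4 → f/5.6 → f/8 → f/11 → f/16 → f/22 — 6 stops smaller aperture (darker).
Net change so far: 2 stops darker. Offset with the shutter speed: 4 → 8 → 15.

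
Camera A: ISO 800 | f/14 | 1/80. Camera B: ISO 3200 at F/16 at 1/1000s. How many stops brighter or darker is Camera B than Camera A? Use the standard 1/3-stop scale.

Aperture: f/14 → f/16 — 1/3 stop smaller aperture (darker).
Shutter speed: 1/80 → 1/100 → 1/125 → 1/160 → 1/200 → 1/250 → 1/320 → 1/400 → 1/500 → 1/640 → 1/800 → 1/1000 — 3 2/3 stops faster (darker).
ISO: 800 → 1000 → 1250 → 1600 → 2000 → 2500 → 3200 — 2 stops raised (brighter).
Net: −1/3 −3 2/3 +2 = −2 stops.

2 stops darker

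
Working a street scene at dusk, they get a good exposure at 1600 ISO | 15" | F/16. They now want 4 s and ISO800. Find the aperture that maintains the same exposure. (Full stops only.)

Shutter speed: 15 → 8 → 4 — 2 stops faster (darker).
ISO: 1600 → 800 — 1 stop dropped (darker).
Net change so far: 3 stops darker. Offset with the aperture: f/16 → f/11 → f/8 → f/5.6.

f/5.6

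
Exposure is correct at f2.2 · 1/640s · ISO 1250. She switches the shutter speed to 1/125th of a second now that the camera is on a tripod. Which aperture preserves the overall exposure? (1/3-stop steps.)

f/5

Shutter speed: 1/640 → 1/500 → 1/400 → 1/320 → 1/250 → 1/200 → 1/160 → 1/125 — 2 1/3 stops longer (brighter).
Need 2 1/3 stops darker from the aperture: f/2.2 → f/2.5 → f/2.8 → f/3.2 → f/3.5 → f/4 → f/4.5 → f/5.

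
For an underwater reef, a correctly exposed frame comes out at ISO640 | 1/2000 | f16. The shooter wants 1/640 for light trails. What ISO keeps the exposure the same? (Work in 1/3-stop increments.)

Shutter speed: 1/2000 → 1/1600 → 1/1250 → 1/1000 → 1/800 → 1/640 — 1 2/3 stops longer (brighter).
Need 1 2/3 stops darker from the ISO: 640 → 500 → 400 → 320 → 250 → 200.

ISO 200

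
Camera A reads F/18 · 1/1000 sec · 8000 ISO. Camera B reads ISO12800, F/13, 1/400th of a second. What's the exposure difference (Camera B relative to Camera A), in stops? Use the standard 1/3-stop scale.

3 stops brighter

Aperture: f/18 → f/16 → f/14 → f/13 — 1 stop larger aperture (brighter).
Shutter speed: 1/1000 → 1/800 → 1/640 → 1/500 → 1/400 — 1 1/3 stops longer (brighter).
ISO: 8000 → 10000 → 12800 — 2/3 stop raised (brighter).
Net: +1 +1 1/3 +2/3 = +3 stops.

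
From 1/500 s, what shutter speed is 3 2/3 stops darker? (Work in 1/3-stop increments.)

Shutter speed: 1/500 → 1/640 → 1/800 → 1/1000 → 1/1250 → 1/1600 → 1/2000 → 1/2500 → 1/3200 → 1/4000 → 1/5000 → 1/6400 — 3 2/3 stops faster (darker).

1/6400s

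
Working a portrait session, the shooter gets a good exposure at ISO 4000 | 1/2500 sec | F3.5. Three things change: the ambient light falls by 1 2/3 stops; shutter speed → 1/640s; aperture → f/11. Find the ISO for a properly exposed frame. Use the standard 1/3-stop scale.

Scene light: 1 2/3 stops darker.
Shutter speed: 1/2500 → 1/2000 → 1/1600 → 1/1250 → 1/1000 → 1/800 → 1/640 — 2 stops slower (brighter).
Aperture: f/3.5 → f/4 → f/4.5 → f/5 → f/5.6 → f/6.3 → f/7.1 → f/8 → f/9 → f/10 → f/11 — 3 1/3 stops stopped down (darker).
Net so far: 3 stops darker. ISO: 4000 → 5000 → 6400 → 8000 → 10000 → 12800 → 16000 → 20000 → 25600 → 32000.

ISO 32000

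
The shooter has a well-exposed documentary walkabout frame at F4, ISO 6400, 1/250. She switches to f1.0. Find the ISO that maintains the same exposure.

Aperture: f/4 → f/2.8 → f/2 → f/1.4 → f/1.0 — 4 stops opened up (brighter).
Need 4 stops darker from the ISO: 6400 → 3200 → 1600 → 800 → 400.

ISO 400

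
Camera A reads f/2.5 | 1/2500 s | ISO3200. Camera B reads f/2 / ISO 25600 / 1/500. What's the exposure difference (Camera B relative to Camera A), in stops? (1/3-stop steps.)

6 stops brighter

Aperture: f/2.5 → f/2.2 → f/2 — 2/3 stop wider (brighter).
Shutter speed: 1/2500 → 1/2000 → 1/1600 → 1/1250 → 1/1000 → 1/800 → 1/640 → 1/500 — 2 1/3 stops slower (brighter).
ISO: 3200 → 4000 → 5000 → 6400 → 8000 → 10000 → 12800 → 16000 → 20000 → 25600 — 3 stops raised (brighter).
Net: +2/3 +2 1/3 +3 = +6 stops.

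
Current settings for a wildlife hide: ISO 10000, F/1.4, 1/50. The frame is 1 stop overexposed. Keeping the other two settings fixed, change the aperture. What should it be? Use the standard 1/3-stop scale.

f/2

Overexposed by 1 stop → need 1 stop darker.
Aperture: f/1.4 → f/1.6 → f/1.8 → f/2.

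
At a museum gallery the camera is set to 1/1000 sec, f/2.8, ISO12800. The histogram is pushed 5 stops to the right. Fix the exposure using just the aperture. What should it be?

Overexposed by 5 stops → need 5 stops darker.
Aperture: f/2.8 → f/4 → f/5.6 → f/8 → f/11 → f/16.

f/16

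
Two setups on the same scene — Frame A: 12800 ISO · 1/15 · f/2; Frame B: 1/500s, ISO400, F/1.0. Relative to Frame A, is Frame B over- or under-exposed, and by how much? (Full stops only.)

Aperture: f/2 → f/1.4 → f/1.0 — 2 stops larger aperture (brighter).
Shutter speed: 1/15 → 1/30 → 1/60 → 1/125 → 1/250 → 1/500 — 5 stops shorter (darker).
ISO: 12800 → 6400 → 3200 → 1600 → 800 → 400 — 5 stops dropped (darker).
Net: +2 −5 −5 = −8 stops.

8 stops darker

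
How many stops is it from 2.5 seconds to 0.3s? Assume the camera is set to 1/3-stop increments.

2.5 → 2 → 1.6 → 1.3 → 1 → 0.8 → 0.6 → 0.5 → 0.4 → 0.3 — count the steps: 9 third-stops = 3 stops.

3 stops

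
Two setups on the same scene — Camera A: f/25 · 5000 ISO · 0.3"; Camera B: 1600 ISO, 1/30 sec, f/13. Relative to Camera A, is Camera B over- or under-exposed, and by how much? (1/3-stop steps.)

3 stops darker

Aperture: f/25 → f/22 → f/20 → f/18 → f/16 → f/14 → f/13 — 2 stops larger aperture (brighter).
Shutter speed: 0.3 → 1/4 → 1/5 → 1/6 → 1/8 → 1/10 → 1/13 → 1/15 → 1/20 → 1/25 → 1/30 — 3 1/3 stops shorter (darker).
ISO: 5000 → 4000 → 3200 → 2500 → 2000 → 1600 — 1 2/3 stops dropped (darker).
Net: +2 −3 1/3 −1 2/3 = −3 stops.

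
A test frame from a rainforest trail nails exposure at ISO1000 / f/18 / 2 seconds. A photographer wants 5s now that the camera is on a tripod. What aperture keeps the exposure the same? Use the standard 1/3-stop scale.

f/29

Shutter speed: 2 → 2.5 → 3.2 → 4 → 5 — 1 1/3 stops slower (brighter).
Need 1 1/3 stops darker from the aperture: f/18 → f/20 → f/22 → f/25 → f/29.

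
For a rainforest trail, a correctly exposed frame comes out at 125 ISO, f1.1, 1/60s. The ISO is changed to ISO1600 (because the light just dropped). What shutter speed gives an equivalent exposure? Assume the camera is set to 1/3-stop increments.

ISO: 125 → 160 → 200 → 250 → 320 → 400 → 500 → 640 → 800 → 1000 → 1250 → 1600 — 3 2/3 stops raised (brighter).
Need 3 2/3 stops darker from the shutter speed: 1/60 → 1/80 → 1/100 → 1/125 → 1/160 → 1/200 → 1/250 → 1/320 → 1/400 → 1/500 → 1/640 → 1/800.

1/800s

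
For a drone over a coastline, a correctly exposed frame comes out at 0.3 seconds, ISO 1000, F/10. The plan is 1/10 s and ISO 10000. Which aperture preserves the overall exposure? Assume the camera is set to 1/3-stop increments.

Shutter speed: 0.3 → 1/4 → 1/5 → 1/6 → 1/8 → 1/10 — 1 2/3 stops faster (darker).
ISO: 1000 → 1250 → 1600 → 2000 → 2500 → 3200 → 4000 → 5000 → 6400 → 8000 → 10000 — 3 1/3 stops higher (brighter).
Net change so far: 1 2/3 stops brighter. Offset with the aperture: f/10 → f/11 → f/13 → f/14 → f/16 → f/18.

f/18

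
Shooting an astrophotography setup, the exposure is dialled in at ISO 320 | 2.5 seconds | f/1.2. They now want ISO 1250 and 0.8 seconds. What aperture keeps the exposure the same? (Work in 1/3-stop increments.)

ISO: 320 → 400 → 500 → 640 → 800 → 1000 → 1250 — 2 stops higher (brighter).
Shutter speed: 2.5 → 2 → 1.6 → 1.3 → 1 → 0.8 — 1 2/3 stops shorter (darker).
Net change so far: 1/3 stop brighter. Offset with the aperture: f/1.2 → f/1.4.

f/1.4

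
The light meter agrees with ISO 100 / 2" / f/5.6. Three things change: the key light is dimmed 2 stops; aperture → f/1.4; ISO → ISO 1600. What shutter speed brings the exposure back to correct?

Scene light: 2 stops darker.
Aperture: f/5.6 → f/4 → f/2.8 → f/2 → f/1.4 — 4 stops larger aperture (brighter).
ISO: 100 → 200 → 400 → 800 → 1600 — 4 stops raised (brighter).
Net so far: 6 stops brighter. Shutter speed: 2 → 1 → 1/2 → 1/4 → 1/8 → 1/15 → 1/30.

1/30s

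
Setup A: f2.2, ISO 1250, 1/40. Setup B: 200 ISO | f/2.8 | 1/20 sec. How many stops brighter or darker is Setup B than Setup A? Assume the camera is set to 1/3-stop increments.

Aperture: f/2.2 → f/2.5 → f/2.8 — 2/3 stop stopped down (darker).
Shutter speed: 1/40 → 1/30 → 1/25 → 1/20 — 1 stop slower (brighter).
ISO: 1250 → 1000 → 800 → 640 → 500 → 400 → 320 → 250 → 200 — 2 2/3 stops lower (darker).
Net: −2/3 +1 −2 2/3 = −2 1/3 stops.

2 1/3 stops darker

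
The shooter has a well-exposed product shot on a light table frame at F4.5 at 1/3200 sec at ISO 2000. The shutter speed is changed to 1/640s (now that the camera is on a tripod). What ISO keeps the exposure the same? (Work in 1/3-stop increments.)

Shutter speed: 1/3200 → 1/2500 → 1/2000 → 1/1600 → 1/1250 → 1/1000 → 1/800 → 1/640 — 2 1/3 stops slower (brighter).
Need 2 1/3 stops darker from the ISO: 2000 → 1600 → 1250 → 1000 → 800 → 640 → 500 → 400.

ISO 400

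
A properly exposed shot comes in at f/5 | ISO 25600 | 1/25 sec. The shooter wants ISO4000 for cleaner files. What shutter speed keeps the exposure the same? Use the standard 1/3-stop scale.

1/4s

ISO: 25600 → 20000 → 16000 → 12800 → 10000 → 8000 → 6400 → 5000 → 4000 — 2 2/3 stops lower (darker).
Need 2 2/3 stops brighter from the shutter speed: 1/25 → 1/20 → 1/15 → 1/13 → 1/10 → 1/8 → 1/6 → 1/5 → 1/4.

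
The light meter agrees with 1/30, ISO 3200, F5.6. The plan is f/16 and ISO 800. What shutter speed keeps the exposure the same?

1 s

Aperture: f/5.6 → f/8 → f/11 → f/16 — 3 stops stopped down (darker).
ISO: 3200 → 1600 → 800 — 2 stops dropped (darker).
Net change so far: 5 stops darker. Offset with the shutter speed: 1/30 → 1/15 → 1/8 → 1/4 → 1/2 → 1.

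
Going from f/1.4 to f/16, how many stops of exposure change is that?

7 stops

f/1.4 → f/2 → f/2.8 → f/4 → f/5.6 → f/8 → f/11 → f/16 — count the steps: 7 stops.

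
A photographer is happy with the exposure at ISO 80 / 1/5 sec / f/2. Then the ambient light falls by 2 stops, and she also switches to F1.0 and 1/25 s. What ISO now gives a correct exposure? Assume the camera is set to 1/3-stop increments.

Scene light: 2 stops darker.
Aperture: f/2 → f/1.8 → f/1.6 → f/1.4 → f/1.2 → f/1.1 → f/1.0 — 2 stops wider (brighter).
Shutter speed: 1/5 → 1/6 → 1/8 → 1/10 → 1/13 → 1/15 → 1/20 → 1/25 — 2 1/3 stops faster (darker).
Net so far: 2 1/3 stops darker. ISO: 80 → 100 → 125 → 160 → 200 → 250 → 320 → 400.

ISO 400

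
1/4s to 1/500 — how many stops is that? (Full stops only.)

7 stops

1/4 → 1/8 → 1/15 → 1/30 → 1/60 → 1/125 → 1/250 → 1/500 — count the steps: 7 stops.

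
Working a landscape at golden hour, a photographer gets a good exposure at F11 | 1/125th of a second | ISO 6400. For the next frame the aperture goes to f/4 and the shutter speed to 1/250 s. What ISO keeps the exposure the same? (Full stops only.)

ISO 1600

Aperture: f/11 → f/8 → f/5.6 → f/4 — 3 stops larger aperture (brighter).
Shutter speed: 1/125 → 1/250 — 1 stop shorter (darker).
Net change so far: 2 stops brighter. Offset with the ISO: 6400 → 3200 → 1600.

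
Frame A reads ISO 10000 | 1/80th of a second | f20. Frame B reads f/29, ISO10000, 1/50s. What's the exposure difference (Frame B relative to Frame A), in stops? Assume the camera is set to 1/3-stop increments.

1/3 stop darker

Aperture: f/20 → f/22 → f/25 → f/29 — 1 stop narrower (darker).
Shutter speed: 1/80 → 1/60 → 1/50 — 2/3 stop longer (brighter).
ISO: unchanged.
Net: −1 +2/3 = −1/3 stops.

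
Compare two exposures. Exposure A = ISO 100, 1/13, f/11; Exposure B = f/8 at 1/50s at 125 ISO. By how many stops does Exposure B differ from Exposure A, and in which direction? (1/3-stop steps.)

2/3 stop darker

Aperture: f/11 → f/10 → f/9 → f/8 — 1 stop larger aperture (brighter).
Shutter speed: 1/13 → 1/15 → 1/20 → 1/25 → 1/30 → 1/40 → 1/50 — 2 stops faster (darker).
ISO: 100 → 125 — 1/3 stop raised (brighter).
Net: +1 −2 +1/3 = −2/3 stops.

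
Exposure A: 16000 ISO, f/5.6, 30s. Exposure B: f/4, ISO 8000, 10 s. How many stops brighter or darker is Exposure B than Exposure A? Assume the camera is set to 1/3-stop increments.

1 2/3 stops darker

Aperture: f/5.6 → f/5 → f/4.5 → f/4 — 1 stop larger aperture (brighter).
Shutter speed: 30 → 25 → 20 → 15 → 13 → 10 — 1 2/3 stops shorter (darker).
ISO: 16000 → 12800 → 10000 → 8000 — 1 stop lower (darker).
Net: +1 −1 2/3 −1 = −1 2/3 stops.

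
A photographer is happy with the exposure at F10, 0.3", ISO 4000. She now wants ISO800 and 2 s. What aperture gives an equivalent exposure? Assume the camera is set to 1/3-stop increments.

ISO: 4000 → 3200 → 2500 → 2000 → 1600 → 1250 → 1000 → 800 — 2 1/3 stops dropped (darker).
Shutter speed: 0.3 → 0.4 → 0.5 → 0.6 → 0.8 → 1 → 1.3 → 1.6 → 2 — 2 2/3 stops longer (brighter).
Net change so far: 1/3 stop brighter. Offset with the aperture: f/10 → f/11.

f/11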